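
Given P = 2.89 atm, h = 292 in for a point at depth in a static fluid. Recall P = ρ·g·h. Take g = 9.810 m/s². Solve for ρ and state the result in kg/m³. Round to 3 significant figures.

Rearranging P = ρ·g·h for ρ: ρ = P/(g·h).
P = 2.89 atm = 2.928×10^5 Pa; h = 292 in = 7.417 m; g = 9.810 m/s².
ρ = 4025 kg/m³

4020 kg/m³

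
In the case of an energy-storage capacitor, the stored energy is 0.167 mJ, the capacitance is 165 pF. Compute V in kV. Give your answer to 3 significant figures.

1.42 kV

Rearranging E = ½C·V² for V: V = √(2E/C).
E = 0.167 mJ = 1.670×10^-4 J; C = 165 pF = 1.650×10^-10 F.
V = 1423 V
1423 V × (1 kV / 1000 V) = 1.423 kV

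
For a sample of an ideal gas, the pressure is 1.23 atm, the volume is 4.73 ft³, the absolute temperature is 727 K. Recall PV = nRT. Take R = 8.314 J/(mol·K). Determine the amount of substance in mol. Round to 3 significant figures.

2.76 mol

From the ideal-gas law: n = PV/(RT).
P = 1.23 atm = 1.246×10^5 Pa; V = 4.73 ft³ = 0.1339 m³; T = 727 K; R = 8.314 J/(mol·K).
n = 2.762 mol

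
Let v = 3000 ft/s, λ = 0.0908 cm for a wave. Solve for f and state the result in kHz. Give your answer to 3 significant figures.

1010 kHz

Rearranging: f = v/λ.
v = 3000 ft/s = 914.4 m/s; λ = 0.0908 cm = 9.080×10^-4 m.
f = 1.007×10^6 Hz
1.007×10^6 Hz × (1 kHz / 1000 Hz) = 1007 kHz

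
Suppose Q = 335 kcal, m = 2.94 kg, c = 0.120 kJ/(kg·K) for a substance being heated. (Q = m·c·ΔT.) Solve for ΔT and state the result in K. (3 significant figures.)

Solving Q = m·c·ΔT for ΔT: ΔT = Q/(m·c).
Q = 335 kcal = 1.402×10^6 J; m = 2.94 kg; c = 0.120 kJ/(kg·K) = 120.0 J/(kg·K).
ΔT = 3973 K

3970 K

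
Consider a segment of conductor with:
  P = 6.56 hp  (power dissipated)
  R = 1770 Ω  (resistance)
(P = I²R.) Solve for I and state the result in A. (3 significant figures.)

1.66 A

Rearranging P = I²R for I: I = √(P/R).
P = 6.56 hp = 4892 W; R = 1770 Ω.
I = 1.662 A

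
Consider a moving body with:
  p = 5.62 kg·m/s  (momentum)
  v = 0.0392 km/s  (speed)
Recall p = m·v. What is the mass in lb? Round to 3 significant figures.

Rearranging p = m·v for m: m = p/v.
p = 5.62 kg·m/s; v = 0.0392 km/s = 39.20 m/s.
m = 0.1434 kg
0.1434 kg × (1 lb / 0.4536 kg) = 0.3161 lb

0.316 lb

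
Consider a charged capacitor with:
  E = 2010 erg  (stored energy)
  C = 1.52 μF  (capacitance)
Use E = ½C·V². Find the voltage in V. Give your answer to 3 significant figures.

Rearranging: V = √(2E/C).
E = 2010 erg = 2.010×10^-4 J; C = 1.52 μF = 1.520×10^-6 F.
V = 16.26 V

16.3 V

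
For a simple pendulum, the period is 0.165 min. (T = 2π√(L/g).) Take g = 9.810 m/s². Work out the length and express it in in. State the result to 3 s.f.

Solving T = 2π√(L/g) for L: L = g·(T/2π)².
T = 0.165 min = 9.900 s; g = 9.810 m/s².
L = 24.35 m
24.35 m × (1 in / 0.02540 m) = 958.8 in

959 in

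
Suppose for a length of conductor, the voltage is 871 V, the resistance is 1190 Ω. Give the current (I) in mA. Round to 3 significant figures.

732 mA

From Ohm's law: I = V/R.
V = 871 V; R = 1190 Ω.
I = 0.7319 A
0.7319 A × (1 mA / 0.001000 A) = 731.9 mA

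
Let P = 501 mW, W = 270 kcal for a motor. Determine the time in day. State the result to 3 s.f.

Rearranging: t = W/P.
P = 501 mW = 0.5010 W; W = 270 kcal = 1.130×10^6 J.
t = 2.255×10^6 s
2.255×10^6 s × (1 day / 86400 s) = 26.10 day

26.1 day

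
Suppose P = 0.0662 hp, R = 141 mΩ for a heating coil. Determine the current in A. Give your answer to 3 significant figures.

Rearranging P = I²R for I: I = √(P/R).
P = 0.0662 hp = 49.37 W; R = 141 mΩ = 0.1410 Ω.
I = 18.71 A

18.7 A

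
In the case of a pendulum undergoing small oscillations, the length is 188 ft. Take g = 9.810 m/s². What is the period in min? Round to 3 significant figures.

Directly: T = 2π√(L/g).
L = 188 ft = 57.30 m; g = 9.810 m/s².
T = 15.19 s
15.19 s × (1 min / 60.00 s) = 0.2531 min

0.253 min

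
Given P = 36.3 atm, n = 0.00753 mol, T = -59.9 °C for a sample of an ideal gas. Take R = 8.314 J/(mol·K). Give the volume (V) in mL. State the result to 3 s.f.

From the ideal-gas law: V = nRT/P.
P = 36.3 atm = 3.678×10^6 Pa; n = 0.00753 mol; T = -59.9 °C = 213.2 K; R = 8.314 J/(mol·K).
V = 3.630×10^-6 m³
3.630×10^-6 m³ × (1 mL / 1.000×10^-6 m³) = 3.630 mL

3.63 mL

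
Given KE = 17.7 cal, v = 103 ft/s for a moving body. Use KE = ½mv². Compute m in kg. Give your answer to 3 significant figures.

Solving KE = ½mv² for m: m = 2·KE/v².
KE = 17.7 cal = 74.06 J; v = 103 ft/s = 31.39 m/s.
m = 0.1503 kg

0.150 kg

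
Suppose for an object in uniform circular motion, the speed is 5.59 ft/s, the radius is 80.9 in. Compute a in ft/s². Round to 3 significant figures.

4.64 ft/s²

a is given directly by: a = v²/r.
v = 5.59 ft/s = 1.704 m/s; r = 80.9 in = 2.055 m.
a = 1.413 m/s²
1.413 m/s² × (1 ft/s² / 0.3048 m/s²) = 4.635 ft/s²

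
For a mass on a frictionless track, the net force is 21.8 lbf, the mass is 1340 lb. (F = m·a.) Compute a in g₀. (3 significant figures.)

From Newton's second law: a = F/m.
F = 21.8 lbf = 96.97 N; m = 1340 lb = 607.8 kg.
a = 0.1595 m/s²
0.1595 m/s² × (1 g₀ / 9.807 m/s²) = 0.01627 g₀

0.0163 g₀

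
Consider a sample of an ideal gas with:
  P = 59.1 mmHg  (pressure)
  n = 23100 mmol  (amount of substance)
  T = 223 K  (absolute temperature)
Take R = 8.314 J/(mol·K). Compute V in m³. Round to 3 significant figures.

5.44 m³

Rearranging PV = nRT for V: V = nRT/P.
P = 59.1 mmHg = 7879 Pa; n = 23100 mmol = 23.10 mol; T = 223 K; R = 8.314 J/(mol·K).
V = 5.435 m³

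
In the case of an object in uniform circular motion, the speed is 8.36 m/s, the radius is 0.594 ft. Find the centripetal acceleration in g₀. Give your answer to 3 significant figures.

39.4 g₀

Directly: a = v²/r.
v = 8.36 m/s; r = 0.594 ft = 0.1811 m.
a = 386.0 m/s²
386.0 m/s² × (1 g₀ / 9.807 m/s²) = 39.36 g₀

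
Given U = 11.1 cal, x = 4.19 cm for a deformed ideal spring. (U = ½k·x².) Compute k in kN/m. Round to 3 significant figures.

52.9 kN/m

Rearranging U = ½k·x² for k: k = 2U/x².
U = 11.1 cal = 46.44 J; x = 4.19 cm = 0.04190 m.
k = 52907 N/m
52907 N/m × (1 kN/m / 1000 N/m) = 52.91 kN/m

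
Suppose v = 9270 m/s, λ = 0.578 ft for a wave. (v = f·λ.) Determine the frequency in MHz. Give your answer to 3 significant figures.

0.0526 MHz

Solving v = f·λ for f: f = v/λ.
v = 9270 m/s; λ = 0.578 ft = 0.1762 m.
f = 52618 Hz
52618 Hz × (1 MHz / 1.000×10^6 Hz) = 0.05262 MHz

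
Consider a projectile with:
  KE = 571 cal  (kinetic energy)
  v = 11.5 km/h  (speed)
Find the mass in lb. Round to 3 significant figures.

1030 lb

Rearranging KE = ½mv² for m: m = 2·KE/v².
KE = 571 cal = 2389 J; v = 11.5 km/h = 3.194 m/s.
m = 468.2 kg
468.2 kg × (1 lb / 0.4536 kg) = 1032 lb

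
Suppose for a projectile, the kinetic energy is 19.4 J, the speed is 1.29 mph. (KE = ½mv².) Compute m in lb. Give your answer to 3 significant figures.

257 lb

Solving KE = ½mv² for m: m = 2·KE/v².
KE = 19.4 J; v = 1.29 mph = 0.5767 m/s.
m = 116.7 kg
116.7 kg × (1 lb / 0.4536 kg) = 257.2 lb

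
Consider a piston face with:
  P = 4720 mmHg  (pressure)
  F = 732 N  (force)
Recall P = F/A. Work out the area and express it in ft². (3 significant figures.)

Rearranging: A = F/P.
P = 4720 mmHg = 6.293×10^5 Pa; F = 732 N.
A = 0.001163 m²
0.001163 m² × (1 ft² / 0.09290 m²) = 0.01252 ft²

0.0125 ft²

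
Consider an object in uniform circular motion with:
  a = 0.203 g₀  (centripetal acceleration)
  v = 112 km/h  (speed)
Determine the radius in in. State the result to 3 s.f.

19100 in

Rearranging: r = v²/a.
a = 0.203 g₀ = 1.991 m/s²; v = 112 km/h = 31.11 m/s.
r = 486.2 m
486.2 m × (1 in / 0.02540 m) = 19142 in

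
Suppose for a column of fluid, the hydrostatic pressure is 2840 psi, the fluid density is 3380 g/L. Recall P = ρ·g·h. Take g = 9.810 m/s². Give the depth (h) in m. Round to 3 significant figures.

Rearranging: h = P/(ρ·g).
P = 2840 psi = 1.958×10^7 Pa; ρ = 3380 g/L = 3380 kg/m³; g = 9.810 m/s².
h = 590.5 m

591 m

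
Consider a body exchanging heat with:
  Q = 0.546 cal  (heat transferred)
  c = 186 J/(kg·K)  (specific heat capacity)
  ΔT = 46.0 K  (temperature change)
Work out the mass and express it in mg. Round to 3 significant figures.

267 mg

Solving Q = m·c·ΔT for m: m = Q/(c·ΔT).
Q = 0.546 cal = 2.284 J; c = 186 J/(kg·K); ΔT = 46.0 K.
m = 2.670×10^-4 kg
2.670×10^-4 kg × (1 mg / 1.000×10^-6 kg) = 267.0 mg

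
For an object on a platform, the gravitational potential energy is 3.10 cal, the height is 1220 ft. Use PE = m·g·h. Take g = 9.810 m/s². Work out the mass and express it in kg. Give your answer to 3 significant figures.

Solving PE = m·g·h for m: m = PE/(g·h).
PE = 3.10 cal = 12.97 J; h = 1220 ft = 371.9 m; g = 9.810 m/s².
m = 0.003556 kg

0.00356 kg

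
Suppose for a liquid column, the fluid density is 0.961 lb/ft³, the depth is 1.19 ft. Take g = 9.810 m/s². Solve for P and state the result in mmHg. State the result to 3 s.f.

0.411 mmHg

P is given directly by: P = ρgh.
ρ = 0.961 lb/ft³ = 15.39 kg/m³; h = 1.19 ft = 0.3627 m; g = 9.810 m/s².
P = 54.77 Pa
54.77 Pa × (1 mmHg / 133.3 Pa) = 0.4108 mmHg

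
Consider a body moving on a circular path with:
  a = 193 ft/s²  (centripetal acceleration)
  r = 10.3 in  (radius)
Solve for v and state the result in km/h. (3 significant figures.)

Rearranging: v = √(a·r).
a = 193 ft/s² = 58.83 m/s²; r = 10.3 in = 0.2616 m.
v = 3.923 m/s
3.923 m/s × (1 km/h / 0.2778 m/s) = 14.12 km/h

14.1 km/h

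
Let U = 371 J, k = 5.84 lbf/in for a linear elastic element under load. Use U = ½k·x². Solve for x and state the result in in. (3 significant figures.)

33.5 in

Solving U = ½k·x² for x: x = √(2U/k).
U = 371 J; k = 5.84 lbf/in = 1023 N/m.
x = 0.8518 m
0.8518 m × (1 in / 0.02540 m) = 33.53 in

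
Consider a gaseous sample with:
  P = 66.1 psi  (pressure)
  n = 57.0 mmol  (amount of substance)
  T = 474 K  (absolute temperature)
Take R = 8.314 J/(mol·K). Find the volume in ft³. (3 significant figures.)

0.0174 ft³

From the ideal-gas law: V = nRT/P.
P = 66.1 psi = 4.557×10^5 Pa; n = 57.0 mmol = 0.05700 mol; T = 474 K; R = 8.314 J/(mol·K).
V = 4.929×10^-4 m³
4.929×10^-4 m³ × (1 ft³ / 0.02832 m³) = 0.01741 ft³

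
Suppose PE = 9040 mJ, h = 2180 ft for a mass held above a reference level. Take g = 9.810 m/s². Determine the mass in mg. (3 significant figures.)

Solving PE = m·g·h for m: m = PE/(g·h).
PE = 9040 mJ = 9.040 J; h = 2180 ft = 664.5 m; g = 9.810 m/s².
m = 0.001387 kg
0.001387 kg × (1 mg / 1.000×10^-6 kg) = 1387 mg

1390 mg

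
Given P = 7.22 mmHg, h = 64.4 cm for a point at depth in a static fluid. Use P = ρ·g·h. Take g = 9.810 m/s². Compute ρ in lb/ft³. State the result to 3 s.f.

Rearranging P = ρ·g·h for ρ: ρ = P/(g·h).
P = 7.22 mmHg = 962.6 Pa; h = 64.4 cm = 0.6440 m; g = 9.810 m/s².
ρ = 152.4 kg/m³
152.4 kg/m³ × (1 lb/ft³ / 16.02 kg/m³) = 9.512 lb/ft³

9.51 lb/ft³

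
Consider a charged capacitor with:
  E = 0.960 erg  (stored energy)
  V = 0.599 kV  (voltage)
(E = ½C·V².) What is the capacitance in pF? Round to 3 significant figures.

Solving E = ½C·V² for C: C = 2E/V².
E = 0.960 erg = 9.600×10^-8 J; V = 0.599 kV = 599.0 V.
C = 5.351×10^-13 F
5.351×10^-13 F × (1 pF / 1.000×10^-12 F) = 0.5351 pF

0.535 pF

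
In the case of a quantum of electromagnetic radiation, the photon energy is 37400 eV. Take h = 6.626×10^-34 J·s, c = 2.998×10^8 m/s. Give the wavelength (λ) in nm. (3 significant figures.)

Rearranging: λ = hc/E.
E = 37400 eV = 5.992×10^-15 J; h = 6.626×10^-34 J·s; c = 2.998×10^8 m/s.
λ = 3.315×10^-11 m
3.315×10^-11 m × (1 nm / 1.000×10^-9 m) = 0.03315 nm

0.0332 nm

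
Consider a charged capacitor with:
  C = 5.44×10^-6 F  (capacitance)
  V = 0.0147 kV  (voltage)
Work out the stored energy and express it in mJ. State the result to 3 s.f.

Directly: E = ½CV².
C = 5.44×10^-6 F; V = 0.0147 kV = 14.70 V.
E = 5.878×10^-4 J
5.878×10^-4 J × (1 mJ / 0.001000 J) = 0.5878 mJ

0.588 mJ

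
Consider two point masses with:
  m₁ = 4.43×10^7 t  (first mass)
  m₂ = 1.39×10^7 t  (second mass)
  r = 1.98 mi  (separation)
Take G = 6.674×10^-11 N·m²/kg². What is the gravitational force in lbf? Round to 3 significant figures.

Directly: F = Gm₁m₂/r².
m₁ = 4.43×10^7 t = 4.430×10^10 kg; m₂ = 1.39×10^7 t = 1.390×10^10 kg; r = 1.98 mi = 3187 m; G = 6.674×10^-11 N·m²/kg².
F = 4047 N
4047 N × (1 lbf / 4.448 N) = 909.9 lbf

910 lbf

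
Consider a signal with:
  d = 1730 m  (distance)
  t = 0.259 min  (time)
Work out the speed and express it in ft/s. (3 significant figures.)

365 ft/s

v is given directly by: v = d/t.
d = 1730 m; t = 0.259 min = 15.54 s.
v = 111.3 m/s
111.3 m/s × (1 ft/s / 0.3048 m/s) = 365.2 ft/s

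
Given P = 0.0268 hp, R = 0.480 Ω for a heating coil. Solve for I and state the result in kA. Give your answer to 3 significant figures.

0.00645 kA

Solving P = I²R for I: I = √(P/R).
P = 0.0268 hp = 19.98 W; R = 0.480 Ω.
I = 6.453 A
6.453 A × (1 kA / 1000 A) = 0.006453 kA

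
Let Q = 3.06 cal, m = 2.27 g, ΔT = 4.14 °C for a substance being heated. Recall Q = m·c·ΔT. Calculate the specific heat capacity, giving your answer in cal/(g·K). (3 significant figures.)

Rearranging: c = Q/(m·ΔT).
Q = 3.06 cal = 12.80 J; m = 2.27 g = 0.002270 kg; ΔT = 4.14 °C = 4.140 K.
c = 1362 J/(kg·K)
1362 J/(kg·K) × (1 cal/(g·K) / 4184 J/(kg·K)) = 0.3256 cal/(g·K)

0.326 cal/(g·K)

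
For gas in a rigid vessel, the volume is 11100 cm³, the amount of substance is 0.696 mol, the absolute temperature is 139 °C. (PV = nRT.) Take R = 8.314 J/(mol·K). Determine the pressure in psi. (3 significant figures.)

From the ideal-gas law: P = nRT/V.
V = 11100 cm³ = 0.01110 m³; n = 0.696 mol; T = 139 °C = 412.1 K; R = 8.314 J/(mol·K).
P = 2.149×10^5 Pa
2.149×10^5 Pa × (1 psi / 6895 Pa) = 31.16 psi

31.2 psi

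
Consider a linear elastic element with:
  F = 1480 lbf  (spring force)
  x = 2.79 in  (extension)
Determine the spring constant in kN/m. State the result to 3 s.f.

92.9 kN/m

From Hooke's law: k = F/x.
F = 1480 lbf = 6583 N; x = 2.79 in = 0.07087 m.
k = 92899 N/m
92899 N/m × (1 kN/m / 1000 N/m) = 92.90 kN/m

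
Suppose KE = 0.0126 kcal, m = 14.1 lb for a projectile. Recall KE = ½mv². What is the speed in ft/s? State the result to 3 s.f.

Rearranging KE = ½mv² for v: v = √(2·KE/m).
KE = 0.0126 kcal = 52.72 J; m = 14.1 lb = 6.396 kg.
v = 4.060 m/s
4.060 m/s × (1 ft/s / 0.3048 m/s) = 13.32 ft/s

13.3 ft/s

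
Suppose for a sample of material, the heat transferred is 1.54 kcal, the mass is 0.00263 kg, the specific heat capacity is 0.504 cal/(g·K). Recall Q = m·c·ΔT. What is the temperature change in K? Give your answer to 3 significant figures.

1160 K

Rearranging Q = m·c·ΔT for ΔT: ΔT = Q/(m·c).
Q = 1.54 kcal = 6443 J; m = 0.00263 kg; c = 0.504 cal/(g·K) = 2109 J/(kg·K).
ΔT = 1162 K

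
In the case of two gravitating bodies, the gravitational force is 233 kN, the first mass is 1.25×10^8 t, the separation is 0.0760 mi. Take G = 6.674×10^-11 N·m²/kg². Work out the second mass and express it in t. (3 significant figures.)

Solving F = G·m₁·m₂/r² for m₂: m₂ = F·r²/(G·m₁).
F = 233 kN = 2.330×10^5 N; m₁ = 1.25×10^8 t = 1.250×10^11 kg; r = 0.0760 mi = 122.3 m; G = 6.674×10^-11 N·m²/kg².
m₂ = 4.178×10^8 kg
4.178×10^8 kg × (1 t / 1000 kg) = 4.178×10^5 t

4.18×10^5 t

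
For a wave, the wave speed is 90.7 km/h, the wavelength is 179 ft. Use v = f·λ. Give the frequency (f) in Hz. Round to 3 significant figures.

0.462 Hz

Solving v = f·λ for f: f = v/λ.
v = 90.7 km/h = 25.19 m/s; λ = 179 ft = 54.56 m.
f = 0.4618 Hz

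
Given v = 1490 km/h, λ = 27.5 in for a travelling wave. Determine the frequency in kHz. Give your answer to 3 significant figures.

0.593 kHz

Solving v = f·λ for f: f = v/λ.
v = 1490 km/h = 413.9 m/s; λ = 27.5 in = 0.6985 m.
f = 592.5 Hz
592.5 Hz × (1 kHz / 1000 Hz) = 0.5925 kHz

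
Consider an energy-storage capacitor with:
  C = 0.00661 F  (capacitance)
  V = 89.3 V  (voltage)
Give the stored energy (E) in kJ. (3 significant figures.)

0.0264 kJ

E is given directly by: E = ½CV².
C = 0.00661 F; V = 89.3 V.
E = 26.36 J  (the unit combination reduces to kg·m²/s² = J)
26.36 J × (1 kJ / 1000 J) = 0.02636 kJ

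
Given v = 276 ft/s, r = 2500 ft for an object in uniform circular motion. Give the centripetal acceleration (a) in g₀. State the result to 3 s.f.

0.947 g₀

a is given directly by: a = v²/r.
v = 276 ft/s = 84.12 m/s; r = 2500 ft = 762.0 m.
a = 9.287 m/s²
9.287 m/s² × (1 g₀ / 9.807 m/s²) = 0.9470 g₀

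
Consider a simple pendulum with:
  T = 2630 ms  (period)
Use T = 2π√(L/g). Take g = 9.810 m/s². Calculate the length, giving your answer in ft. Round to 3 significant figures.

Rearranging: L = g·(T/2π)².
T = 2630 ms = 2.630 s; g = 9.810 m/s².
L = 1.719 m
1.719 m × (1 ft / 0.3048 m) = 5.639 ft

5.64 ft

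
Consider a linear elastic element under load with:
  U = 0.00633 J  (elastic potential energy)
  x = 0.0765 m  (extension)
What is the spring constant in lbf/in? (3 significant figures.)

Solving U = ½k·x² for k: k = 2U/x².
U = 0.00633 J; x = 0.0765 m.
k = 2.163 N/m
2.163 N/m × (1 lbf/in / 175.1 N/m) = 0.01235 lbf/in

0.0124 lbf/in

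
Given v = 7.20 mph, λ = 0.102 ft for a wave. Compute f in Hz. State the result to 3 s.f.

Rearranging: f = v/λ.
v = 7.20 mph = 3.219 m/s; λ = 0.102 ft = 0.03109 m.
f = 103.5 Hz

104 Hz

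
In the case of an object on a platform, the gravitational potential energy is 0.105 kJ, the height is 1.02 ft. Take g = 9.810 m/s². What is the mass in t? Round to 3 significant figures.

Solving PE = m·g·h for m: m = PE/(g·h).
PE = 0.105 kJ = 105.0 J; h = 1.02 ft = 0.3109 m; g = 9.810 m/s².
m = 34.43 kg
34.43 kg × (1 t / 1000 kg) = 0.03443 t

0.0344 t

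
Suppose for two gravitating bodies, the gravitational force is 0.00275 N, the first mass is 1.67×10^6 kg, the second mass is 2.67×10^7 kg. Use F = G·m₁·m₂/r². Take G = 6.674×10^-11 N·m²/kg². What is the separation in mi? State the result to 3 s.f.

0.646 mi

From Newton's law of gravitation: r = √(G·m₁m₂/F).
F = 0.00275 N; m₁ = 1.67×10^6 kg; m₂ = 2.67×10^7 kg; G = 6.674×10^-11 N·m²/kg².
r = 1040 m
1040 m × (1 mi / 1609 m) = 0.6464 mi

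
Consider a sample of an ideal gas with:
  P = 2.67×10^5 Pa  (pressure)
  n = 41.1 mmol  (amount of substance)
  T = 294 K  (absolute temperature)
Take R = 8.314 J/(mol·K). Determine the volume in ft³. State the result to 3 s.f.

0.0133 ft³

Rearranging: V = nRT/P.
P = 2.67×10^5 Pa; n = 41.1 mmol = 0.04110 mol; T = 294 K; R = 8.314 J/(mol·K).
V = 3.763×10^-4 m³
3.763×10^-4 m³ × (1 ft³ / 0.02832 m³) = 0.01329 ft³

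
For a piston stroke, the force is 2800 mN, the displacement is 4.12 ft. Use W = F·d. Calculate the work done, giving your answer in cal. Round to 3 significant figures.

0.840 cal

W is given directly by: W = F·d.
F = 2800 mN = 2.800 N; d = 4.12 ft = 1.256 m.
W = 3.516 J
3.516 J × (1 cal / 4.184 J) = 0.8404 cal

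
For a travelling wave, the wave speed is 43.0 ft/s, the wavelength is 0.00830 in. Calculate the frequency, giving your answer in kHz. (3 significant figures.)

62.2 kHz

Rearranging: f = v/λ.
v = 43.0 ft/s = 13.11 m/s; λ = 0.00830 in = 2.108×10^-4 m.
f = 62169 Hz
62169 Hz × (1 kHz / 1000 Hz) = 62.17 kHz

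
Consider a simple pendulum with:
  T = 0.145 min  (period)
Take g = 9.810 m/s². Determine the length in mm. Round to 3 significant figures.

18800 mm

Rearranging: L = g·(T/2π)².
T = 0.145 min = 8.700 s; g = 9.810 m/s².
L = 18.81 m
18.81 m × (1 mm / 0.001000 m) = 18808 mm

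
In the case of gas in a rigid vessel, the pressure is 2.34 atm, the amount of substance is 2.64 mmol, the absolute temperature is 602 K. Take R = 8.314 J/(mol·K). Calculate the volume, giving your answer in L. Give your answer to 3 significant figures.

Rearranging PV = nRT for V: V = nRT/P.
P = 2.34 atm = 2.371×10^5 Pa; n = 2.64 mmol = 0.002640 mol; T = 602 K; R = 8.314 J/(mol·K).
V = 5.573×10^-5 m³
5.573×10^-5 m³ × (1 L / 0.001000 m³) = 0.05573 L

0.0557 L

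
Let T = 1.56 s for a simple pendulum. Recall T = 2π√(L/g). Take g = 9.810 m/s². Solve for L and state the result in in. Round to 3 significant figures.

23.8 in

Rearranging: L = g·(T/2π)².
T = 1.56 s; g = 9.810 m/s².
L = 0.6047 m
0.6047 m × (1 in / 0.02540 m) = 23.81 in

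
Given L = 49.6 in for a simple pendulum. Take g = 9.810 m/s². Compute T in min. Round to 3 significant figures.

0.0375 min

Directly: T = 2π√(L/g).
L = 49.6 in = 1.260 m; g = 9.810 m/s².
T = 2.252 s
2.252 s × (1 min / 60.00 s) = 0.03753 min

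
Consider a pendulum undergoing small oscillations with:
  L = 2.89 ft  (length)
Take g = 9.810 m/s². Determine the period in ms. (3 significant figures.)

1880 ms

T is given directly by: T = 2π√(L/g).
L = 2.89 ft = 0.8809 m; g = 9.810 m/s².
T = 1.883 s
1.883 s × (1 ms / 0.001000 s) = 1883 ms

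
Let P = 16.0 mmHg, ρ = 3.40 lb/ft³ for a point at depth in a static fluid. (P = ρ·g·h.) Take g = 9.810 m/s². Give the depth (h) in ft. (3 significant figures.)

Rearranging P = ρ·g·h for h: h = P/(ρ·g).
P = 16.0 mmHg = 2133 Pa; ρ = 3.40 lb/ft³ = 54.46 kg/m³; g = 9.810 m/s².
h = 3.993 m
3.993 m × (1 ft / 0.3048 m) = 13.10 ft

13.1 ft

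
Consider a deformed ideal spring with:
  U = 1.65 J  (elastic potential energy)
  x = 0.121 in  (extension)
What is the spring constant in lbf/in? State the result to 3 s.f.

Rearranging: k = 2U/x².
U = 1.65 J; x = 0.121 in = 0.003073 m.
k = 3.494×10^5 N/m
3.494×10^5 N/m × (1 lbf/in / 175.1 N/m) = 1995 lbf/in

1990 lbf/in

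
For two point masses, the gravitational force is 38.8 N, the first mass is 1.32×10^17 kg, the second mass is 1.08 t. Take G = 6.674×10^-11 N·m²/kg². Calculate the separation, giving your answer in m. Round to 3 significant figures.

15700 m

From Newton's law of gravitation: r = √(G·m₁m₂/F).
F = 38.8 N; m₁ = 1.32×10^17 kg; m₂ = 1.08 t = 1080 kg; G = 6.674×10^-11 N·m²/kg².
r = 15659 m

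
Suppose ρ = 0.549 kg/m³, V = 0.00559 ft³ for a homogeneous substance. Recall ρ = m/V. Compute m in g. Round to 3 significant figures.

0.0869 g

Rearranging ρ = m/V for m: m = ρV.
ρ = 0.549 kg/m³; V = 0.00559 ft³ = 1.583×10^-4 m³.
m = 8.690×10^-5 kg
8.690×10^-5 kg × (1 g / 0.001000 kg) = 0.08690 g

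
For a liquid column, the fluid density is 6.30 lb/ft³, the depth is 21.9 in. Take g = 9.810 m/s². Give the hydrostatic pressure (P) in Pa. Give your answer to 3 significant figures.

551 Pa

P is given directly by: P = ρgh.
ρ = 6.30 lb/ft³ = 100.9 kg/m³; h = 21.9 in = 0.5563 m; g = 9.810 m/s².
P = 550.7 Pa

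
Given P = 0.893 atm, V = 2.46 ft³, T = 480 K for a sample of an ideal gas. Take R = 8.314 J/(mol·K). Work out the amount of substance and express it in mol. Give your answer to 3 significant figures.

Solving PV = nRT for n: n = PV/(RT).
P = 0.893 atm = 90483 Pa; V = 2.46 ft³ = 0.06966 m³; T = 480 K; R = 8.314 J/(mol·K).
n = 1.579 mol

1.58 mol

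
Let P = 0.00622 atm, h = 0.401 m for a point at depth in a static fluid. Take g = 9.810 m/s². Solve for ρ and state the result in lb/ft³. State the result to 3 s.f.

10.0 lb/ft³

Solving P = ρ·g·h for ρ: ρ = P/(g·h).
P = 0.00622 atm = 630.2 Pa; h = 0.401 m; g = 9.810 m/s².
ρ = 160.2 kg/m³
160.2 kg/m³ × (1 lb/ft³ / 16.02 kg/m³) = 10.00 lb/ft³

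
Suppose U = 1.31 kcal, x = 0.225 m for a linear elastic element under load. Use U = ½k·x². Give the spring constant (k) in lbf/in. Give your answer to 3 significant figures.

Solving U = ½k·x² for k: k = 2U/x².
U = 1.31 kcal = 5481 J; x = 0.225 m.
k = 2.165×10^5 N/m
2.165×10^5 N/m × (1 lbf/in / 175.1 N/m) = 1236 lbf/in

1240 lbf/in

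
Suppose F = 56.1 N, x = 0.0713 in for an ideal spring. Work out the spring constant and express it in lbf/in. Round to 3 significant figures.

177 lbf/in

From Hooke's law: k = F/x.
F = 56.1 N; x = 0.0713 in = 0.001811 m.
k = 30977 N/m
30977 N/m × (1 lbf/in / 175.1 N/m) = 176.9 lbf/in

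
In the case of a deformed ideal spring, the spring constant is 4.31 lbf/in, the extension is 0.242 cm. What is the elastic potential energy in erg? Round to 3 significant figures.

22100 erg

Directly: U = ½kx².
k = 4.31 lbf/in = 754.8 N/m; x = 0.242 cm = 0.002420 m.
U = 0.002210 J
0.002210 J × (1 erg / 1.000×10^-7 J) = 22102 erg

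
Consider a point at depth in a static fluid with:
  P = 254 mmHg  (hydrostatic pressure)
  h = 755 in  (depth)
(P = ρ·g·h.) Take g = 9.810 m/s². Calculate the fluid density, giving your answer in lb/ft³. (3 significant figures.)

11.2 lb/ft³

Solving P = ρ·g·h for ρ: ρ = P/(g·h).
P = 254 mmHg = 33864 Pa; h = 755 in = 19.18 m; g = 9.810 m/s².
ρ = 180.0 kg/m³
180.0 kg/m³ × (1 lb/ft³ / 16.02 kg/m³) = 11.24 lb/ft³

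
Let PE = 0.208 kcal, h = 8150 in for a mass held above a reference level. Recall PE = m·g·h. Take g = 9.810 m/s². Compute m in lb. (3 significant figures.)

Solving PE = m·g·h for m: m = PE/(g·h).
PE = 0.208 kcal = 870.3 J; h = 8150 in = 207.0 m; g = 9.810 m/s².
m = 0.4285 kg
0.4285 kg × (1 lb / 0.4536 kg) = 0.9448 lb

0.945 lb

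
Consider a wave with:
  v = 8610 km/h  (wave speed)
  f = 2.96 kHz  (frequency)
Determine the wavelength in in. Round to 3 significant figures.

31.8 in

Rearranging: λ = v/f.
v = 8610 km/h = 2392 m/s; f = 2.96 kHz = 2960 Hz.
λ = 0.8080 m
0.8080 m × (1 in / 0.02540 m) = 31.81 in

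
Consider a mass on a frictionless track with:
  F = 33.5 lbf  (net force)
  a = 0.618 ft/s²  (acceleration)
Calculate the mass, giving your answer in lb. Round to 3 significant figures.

1740 lb

Rearranging F = m·a for m: m = F/a.
F = 33.5 lbf = 149.0 N; a = 0.618 ft/s² = 0.1884 m/s².
m = 791.1 kg
791.1 kg × (1 lb / 0.4536 kg) = 1744 lb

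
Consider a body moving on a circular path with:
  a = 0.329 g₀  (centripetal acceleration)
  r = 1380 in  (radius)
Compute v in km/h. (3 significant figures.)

38.3 km/h

Solving a = v²/r for v: v = √(a·r).
a = 0.329 g₀ = 3.226 m/s²; r = 1380 in = 35.05 m.
v = 10.63 m/s
10.63 m/s × (1 km/h / 0.2778 m/s) = 38.28 km/h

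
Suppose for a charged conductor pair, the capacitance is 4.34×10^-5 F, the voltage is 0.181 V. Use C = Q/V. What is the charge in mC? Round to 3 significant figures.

0.00786 mC

Solving C = Q/V for Q: Q = CV.
C = 4.34×10^-5 F; V = 0.181 V.
Q = 7.855×10^-6 C  (the unit combination reduces to A·s = C)
7.855×10^-6 C × (1 mC / 0.001000 C) = 0.007855 mC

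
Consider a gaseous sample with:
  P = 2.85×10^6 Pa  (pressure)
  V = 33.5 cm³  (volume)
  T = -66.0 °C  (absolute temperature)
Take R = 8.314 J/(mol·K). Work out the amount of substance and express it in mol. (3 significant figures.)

0.0554 mol

Solving PV = nRT for n: n = PV/(RT).
P = 2.85×10^6 Pa; V = 33.5 cm³ = 3.350×10^-5 m³; T = -66.0 °C = 207.1 K; R = 8.314 J/(mol·K).
n = 0.05544 mol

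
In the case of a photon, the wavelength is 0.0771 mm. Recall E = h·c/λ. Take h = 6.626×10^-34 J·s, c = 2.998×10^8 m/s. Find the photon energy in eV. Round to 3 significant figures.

Directly: E = hc/λ.
λ = 0.0771 mm = 7.710×10^-5 m; h = 6.626×10^-34 J·s; c = 2.998×10^8 m/s.
E = 2.576×10^-21 J
2.576×10^-21 J × (1 eV / 1.602×10^-19 J) = 0.01608 eV

0.0161 eV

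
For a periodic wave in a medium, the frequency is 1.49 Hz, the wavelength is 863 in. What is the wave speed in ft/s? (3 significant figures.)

Directly: v = fλ.
f = 1.49 Hz; λ = 863 in = 21.92 m.
v = 32.66 m/s
32.66 m/s × (1 ft/s / 0.3048 m/s) = 107.2 ft/s

107 ft/s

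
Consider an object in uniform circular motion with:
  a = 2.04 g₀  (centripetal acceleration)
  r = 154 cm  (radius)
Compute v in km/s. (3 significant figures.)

Rearranging: v = √(a·r).
a = 2.04 g₀ = 20.01 m/s²; r = 154 cm = 1.540 m.
v = 5.551 m/s
5.551 m/s × (1 km/s / 1000 m/s) = 0.005551 km/s

0.00555 km/s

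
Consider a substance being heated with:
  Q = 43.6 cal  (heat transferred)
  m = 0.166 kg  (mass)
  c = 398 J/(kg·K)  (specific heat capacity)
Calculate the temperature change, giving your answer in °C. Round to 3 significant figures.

Rearranging Q = m·c·ΔT for ΔT: ΔT = Q/(m·c).
Q = 43.6 cal = 182.4 J; m = 0.166 kg; c = 398 J/(kg·K).
ΔT = 2.761 K
Since 1 °C = 1 K, 2.761 °C.

2.76 °C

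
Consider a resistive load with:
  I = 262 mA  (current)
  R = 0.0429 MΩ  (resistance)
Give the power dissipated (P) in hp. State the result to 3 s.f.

3.95 hp

P is given directly by: P = I²R.
I = 262 mA = 0.2620 A; R = 0.0429 MΩ = 42900 Ω.
P = 2945 W  (the unit combination reduces to kg·m²/s³ = W)
2945 W × (1 hp / 745.7 W) = 3.949 hp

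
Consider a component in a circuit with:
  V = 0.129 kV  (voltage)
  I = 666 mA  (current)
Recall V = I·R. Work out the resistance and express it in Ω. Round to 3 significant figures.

Rearranging: R = V/I.
V = 0.129 kV = 129.0 V; I = 666 mA = 0.6660 A.
R = 193.7 Ω

194 Ω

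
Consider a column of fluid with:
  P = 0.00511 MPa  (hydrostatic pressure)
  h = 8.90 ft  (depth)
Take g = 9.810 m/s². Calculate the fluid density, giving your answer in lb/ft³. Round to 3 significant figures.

12.0 lb/ft³

Solving P = ρ·g·h for ρ: ρ = P/(g·h).
P = 0.00511 MPa = 5110 Pa; h = 8.90 ft = 2.713 m; g = 9.810 m/s².
ρ = 192.0 kg/m³
192.0 kg/m³ × (1 lb/ft³ / 16.02 kg/m³) = 11.99 lb/ft³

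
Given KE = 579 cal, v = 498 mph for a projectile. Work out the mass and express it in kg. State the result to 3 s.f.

Rearranging: m = 2·KE/v².
KE = 579 cal = 2423 J; v = 498 mph = 222.6 m/s.
m = 0.09776 kg

0.0978 kg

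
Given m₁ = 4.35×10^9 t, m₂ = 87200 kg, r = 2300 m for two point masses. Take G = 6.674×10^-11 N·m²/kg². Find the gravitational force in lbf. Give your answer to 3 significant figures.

1.08 lbf

F is given directly by: F = Gm₁m₂/r².
m₁ = 4.35×10^9 t = 4.350×10^12 kg; m₂ = 87200 kg; r = 2300 m; G = 6.674×10^-11 N·m²/kg².
F = 4.786 N
4.786 N × (1 lbf / 4.448 N) = 1.076 lbf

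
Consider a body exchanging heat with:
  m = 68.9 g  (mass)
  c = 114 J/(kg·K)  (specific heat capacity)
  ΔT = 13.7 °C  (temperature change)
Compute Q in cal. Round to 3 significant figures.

25.7 cal

Q is given directly by: Q = mcΔT.
m = 68.9 g = 0.06890 kg; c = 114 J/(kg·K); ΔT = 13.7 °C = 13.70 K.
Q = 107.6 J  (the unit combination reduces to kg·m²/s² = J)
107.6 J × (1 cal / 4.184 J) = 25.72 cal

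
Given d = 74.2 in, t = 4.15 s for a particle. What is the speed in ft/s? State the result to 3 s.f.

v is given directly by: v = d/t.
d = 74.2 in = 1.885 m; t = 4.15 s.
v = 0.4541 m/s
0.4541 m/s × (1 ft/s / 0.3048 m/s) = 1.490 ft/s

1.49 ft/s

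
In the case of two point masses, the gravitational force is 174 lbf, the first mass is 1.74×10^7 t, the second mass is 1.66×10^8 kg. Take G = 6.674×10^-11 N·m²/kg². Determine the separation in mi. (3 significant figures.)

Rearranging: r = √(G·m₁m₂/F).
F = 174 lbf = 774.0 N; m₁ = 1.74×10^7 t = 1.740×10^10 kg; m₂ = 1.66×10^8 kg; G = 6.674×10^-11 N·m²/kg².
r = 499.1 m
499.1 m × (1 mi / 1609 m) = 0.3101 mi

0.310 mi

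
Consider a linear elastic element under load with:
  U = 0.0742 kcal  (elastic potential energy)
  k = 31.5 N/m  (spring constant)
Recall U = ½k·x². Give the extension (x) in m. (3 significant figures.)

Solving U = ½k·x² for x: x = √(2U/k).
U = 0.0742 kcal = 310.5 J; k = 31.5 N/m.
x = 4.440 m

4.44 m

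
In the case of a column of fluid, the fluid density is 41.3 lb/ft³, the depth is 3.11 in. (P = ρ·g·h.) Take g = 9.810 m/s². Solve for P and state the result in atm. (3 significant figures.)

P is given directly by: P = ρgh.
ρ = 41.3 lb/ft³ = 661.6 kg/m³; h = 3.11 in = 0.07899 m; g = 9.810 m/s².
P = 512.7 Pa
512.7 Pa × (1 atm / 1.013×10^5 Pa) = 0.005060 atm

0.00506 atm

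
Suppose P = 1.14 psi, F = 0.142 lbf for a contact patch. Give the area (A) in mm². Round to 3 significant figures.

Rearranging P = F/A for A: A = F/P.
P = 1.14 psi = 7860 Pa; F = 0.142 lbf = 0.6316 N.
A = 8.036×10^-5 m²
8.036×10^-5 m² × (1 mm² / 1.000×10^-6 m²) = 80.36 mm²

80.4 mm²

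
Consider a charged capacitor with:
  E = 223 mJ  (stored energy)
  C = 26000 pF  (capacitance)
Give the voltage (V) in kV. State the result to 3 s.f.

4.14 kV

Rearranging E = ½C·V² for V: V = √(2E/C).
E = 223 mJ = 0.2230 J; C = 26000 pF = 2.600×10^-8 F.
V = 4142 V
4142 V × (1 kV / 1000 V) = 4.142 kV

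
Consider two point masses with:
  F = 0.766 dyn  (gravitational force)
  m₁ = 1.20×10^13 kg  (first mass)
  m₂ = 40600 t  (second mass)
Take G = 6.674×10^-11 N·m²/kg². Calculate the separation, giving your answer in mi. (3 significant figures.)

40500 mi

Solving F = G·m₁·m₂/r² for r: r = √(G·m₁m₂/F).
F = 0.766 dyn = 7.660×10^-6 N; m₁ = 1.20×10^13 kg; m₂ = 40600 t = 4.060×10^7 kg; G = 6.674×10^-11 N·m²/kg².
r = 6.515×10^7 m
6.515×10^7 m × (1 mi / 1609 m) = 40484 mi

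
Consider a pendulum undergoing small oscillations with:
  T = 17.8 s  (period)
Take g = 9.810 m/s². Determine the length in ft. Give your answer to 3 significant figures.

Rearranging T = 2π√(L/g) for L: L = g·(T/2π)².
T = 17.8 s; g = 9.810 m/s².
L = 78.73 m
78.73 m × (1 ft / 0.3048 m) = 258.3 ft

258 ft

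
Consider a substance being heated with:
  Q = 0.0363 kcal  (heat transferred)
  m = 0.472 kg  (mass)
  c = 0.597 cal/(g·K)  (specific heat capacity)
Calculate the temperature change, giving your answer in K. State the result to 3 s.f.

0.129 K

Solving Q = m·c·ΔT for ΔT: ΔT = Q/(m·c).
Q = 0.0363 kcal = 151.9 J; m = 0.472 kg; c = 0.597 cal/(g·K) = 2498 J/(kg·K).
ΔT = 0.1288 K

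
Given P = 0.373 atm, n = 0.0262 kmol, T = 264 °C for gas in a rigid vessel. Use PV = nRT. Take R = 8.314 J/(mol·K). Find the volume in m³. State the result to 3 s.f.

3.10 m³

From the ideal-gas law: V = nRT/P.
P = 0.373 atm = 37794 Pa; n = 0.0262 kmol = 26.20 mol; T = 264 °C = 537.1 K; R = 8.314 J/(mol·K).
V = 3.096 m³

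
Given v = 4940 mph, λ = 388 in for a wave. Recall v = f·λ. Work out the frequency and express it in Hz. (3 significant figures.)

Solving v = f·λ for f: f = v/λ.
v = 4940 mph = 2208 m/s; λ = 388 in = 9.855 m.
f = 224.1 Hz

224 Hz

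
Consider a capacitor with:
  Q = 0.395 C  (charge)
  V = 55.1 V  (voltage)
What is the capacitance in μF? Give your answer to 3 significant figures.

Directly: C = Q/V.
Q = 0.395 C; V = 55.1 V.
C = 0.007169 F
0.007169 F × (1 μF / 1.000×10^-6 F) = 7169 μF

7170 μF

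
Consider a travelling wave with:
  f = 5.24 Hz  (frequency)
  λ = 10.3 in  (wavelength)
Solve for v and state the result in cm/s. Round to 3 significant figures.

137 cm/s

v is given directly by: v = fλ.
f = 5.24 Hz; λ = 10.3 in = 0.2616 m.
v = 1.371 m/s
1.371 m/s × (1 cm/s / 0.01000 m/s) = 137.1 cm/s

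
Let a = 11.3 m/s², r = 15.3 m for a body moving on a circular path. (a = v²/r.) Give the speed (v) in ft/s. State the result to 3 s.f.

43.1 ft/s

Rearranging: v = √(a·r).
a = 11.3 m/s²; r = 15.3 m.
v = 13.15 m/s
13.15 m/s × (1 ft/s / 0.3048 m/s) = 43.14 ft/s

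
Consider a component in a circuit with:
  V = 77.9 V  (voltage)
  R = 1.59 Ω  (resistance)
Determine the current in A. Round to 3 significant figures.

49.0 A

Rearranging: I = V/R.
V = 77.9 V; R = 1.59 Ω.
I = 48.99 A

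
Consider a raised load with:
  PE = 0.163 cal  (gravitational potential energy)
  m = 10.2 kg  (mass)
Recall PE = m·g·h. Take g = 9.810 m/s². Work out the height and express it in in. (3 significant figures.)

0.268 in

Solving PE = m·g·h for h: h = PE/(m·g).
PE = 0.163 cal = 0.6820 J; m = 10.2 kg; g = 9.810 m/s².
h = 0.006816 m
0.006816 m × (1 in / 0.02540 m) = 0.2683 in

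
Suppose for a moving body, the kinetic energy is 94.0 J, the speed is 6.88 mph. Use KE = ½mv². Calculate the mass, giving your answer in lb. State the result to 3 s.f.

Rearranging: m = 2·KE/v².
KE = 94.0 J; v = 6.88 mph = 3.076 m/s.
m = 19.87 kg
19.87 kg × (1 lb / 0.4536 kg) = 43.81 lb

43.8 lb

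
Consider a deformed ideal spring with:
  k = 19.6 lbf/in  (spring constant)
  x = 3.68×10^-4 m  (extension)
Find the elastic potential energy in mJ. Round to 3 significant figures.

Directly: U = ½kx².
k = 19.6 lbf/in = 3432 N/m; x = 3.68×10^-4 m.
U = 2.324×10^-4 J
2.324×10^-4 J × (1 mJ / 0.001000 J) = 0.2324 mJ

0.232 mJ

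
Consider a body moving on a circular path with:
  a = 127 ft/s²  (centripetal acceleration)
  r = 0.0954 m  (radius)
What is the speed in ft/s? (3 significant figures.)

6.30 ft/s

Rearranging a = v²/r for v: v = √(a·r).
a = 127 ft/s² = 38.71 m/s²; r = 0.0954 m.
v = 1.922 m/s
1.922 m/s × (1 ft/s / 0.3048 m/s) = 6.305 ft/s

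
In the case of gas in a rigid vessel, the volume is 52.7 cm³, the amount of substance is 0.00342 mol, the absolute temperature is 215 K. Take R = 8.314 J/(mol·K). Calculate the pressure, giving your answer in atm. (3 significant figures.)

1.14 atm

From the ideal-gas law: P = nRT/V.
V = 52.7 cm³ = 5.270×10^-5 m³; n = 0.00342 mol; T = 215 K; R = 8.314 J/(mol·K).
P = 1.160×10^5 Pa
1.160×10^5 Pa × (1 atm / 1.013×10^5 Pa) = 1.145 atm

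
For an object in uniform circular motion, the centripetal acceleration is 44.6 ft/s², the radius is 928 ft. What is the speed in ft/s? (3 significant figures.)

Solving a = v²/r for v: v = √(a·r).
a = 44.6 ft/s² = 13.59 m/s²; r = 928 ft = 282.9 m.
v = 62.01 m/s
62.01 m/s × (1 ft/s / 0.3048 m/s) = 203.4 ft/s

203 ft/s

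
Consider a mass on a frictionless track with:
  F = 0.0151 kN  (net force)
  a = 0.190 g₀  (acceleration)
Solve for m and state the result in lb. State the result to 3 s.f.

17.9 lb

Solving F = m·a for m: m = F/a.
F = 0.0151 kN = 15.10 N; a = 0.190 g₀ = 1.863 m/s².
m = 8.104 kg
8.104 kg × (1 lb / 0.4536 kg) = 17.87 lb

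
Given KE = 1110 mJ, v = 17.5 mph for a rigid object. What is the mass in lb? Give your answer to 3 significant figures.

0.0800 lb

Rearranging KE = ½mv² for m: m = 2·KE/v².
KE = 1110 mJ = 1.110 J; v = 17.5 mph = 7.823 m/s.
m = 0.03627 kg
0.03627 kg × (1 lb / 0.4536 kg) = 0.07997 lb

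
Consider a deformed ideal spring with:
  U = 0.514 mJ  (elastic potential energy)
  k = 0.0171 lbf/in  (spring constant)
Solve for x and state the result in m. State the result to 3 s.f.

0.0185 m

Rearranging: x = √(2U/k).
U = 0.514 mJ = 5.140×10^-4 J; k = 0.0171 lbf/in = 2.995 N/m.
x = 0.01853 m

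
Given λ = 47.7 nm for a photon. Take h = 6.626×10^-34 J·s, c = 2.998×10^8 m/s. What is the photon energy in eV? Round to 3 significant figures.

Directly: E = hc/λ.
λ = 47.7 nm = 4.770×10^-8 m; h = 6.626×10^-34 J·s; c = 2.998×10^8 m/s.
E = 4.165×10^-18 J  (the unit combination reduces to kg·m²/s² = J)
4.165×10^-18 J × (1 eV / 1.602×10^-19 J) = 25.99 eV

26.0 eV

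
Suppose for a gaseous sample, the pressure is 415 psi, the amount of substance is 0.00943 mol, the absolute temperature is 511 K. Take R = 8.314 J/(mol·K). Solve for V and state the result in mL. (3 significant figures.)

Rearranging PV = nRT for V: V = nRT/P.
P = 415 psi = 2.861×10^6 Pa; n = 0.00943 mol; T = 511 K; R = 8.314 J/(mol·K).
V = 1.400×10^-5 m³
1.400×10^-5 m³ × (1 mL / 1.000×10^-6 m³) = 14.00 mL

14.0 mL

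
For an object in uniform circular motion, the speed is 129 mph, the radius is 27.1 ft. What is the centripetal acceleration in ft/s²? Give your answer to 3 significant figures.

Directly: a = v²/r.
v = 129 mph = 57.67 m/s; r = 27.1 ft = 8.260 m.
a = 402.6 m/s²
402.6 m/s² × (1 ft/s² / 0.3048 m/s²) = 1321 ft/s²

1320 ft/s²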